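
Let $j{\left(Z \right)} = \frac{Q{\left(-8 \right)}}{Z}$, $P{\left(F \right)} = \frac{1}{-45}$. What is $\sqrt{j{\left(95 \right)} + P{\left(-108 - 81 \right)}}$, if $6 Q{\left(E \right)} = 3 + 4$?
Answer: $\frac{i \sqrt{3230}}{570} \approx 0.099707 i$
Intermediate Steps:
$P{\left(F \right)} = - \frac{1}{45}$
$Q{\left(E \right)} = \frac{7}{6}$ ($Q{\left(E \right)} = \frac{3 + 4}{6} = \frac{1}{6} \cdot 7 = \frac{7}{6}$)
$j{\left(Z \right)} = \frac{7}{6 Z}$
$\sqrt{j{\left(95 \right)} + P{\left(-108 - 81 \right)}} = \sqrt{\frac{7}{6 \cdot 95} - \frac{1}{45}} = \sqrt{\frac{7}{6} \cdot \frac{1}{95} - \frac{1}{45}} = \sqrt{\frac{7}{570} - \frac{1}{45}} = \sqrt{- \frac{17}{1710}} = \frac{i \sqrt{3230}}{570}$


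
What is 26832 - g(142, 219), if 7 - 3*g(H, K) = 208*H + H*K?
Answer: 47041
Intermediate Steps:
g(H, K) = 7/3 - 208*H/3 - H*K/3 (g(H, K) = 7/3 - (208*H + H*K)/3 = 7/3 + (-208*H/3 - H*K/3) = 7/3 - 208*H/3 - H*K/3)
26832 - g(142, 219) = 26832 - (7/3 - 208/3*142 - 1/3*142*219) = 26832 - (7/3 - 29536/3 - 10366) = 26832 - 1*(-20209) = 26832 + 20209 = 47041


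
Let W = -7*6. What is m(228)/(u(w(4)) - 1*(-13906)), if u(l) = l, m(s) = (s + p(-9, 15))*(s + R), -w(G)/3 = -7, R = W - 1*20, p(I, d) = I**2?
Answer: 51294/13927 ≈ 3.6831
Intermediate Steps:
W = -42
R = -62 (R = -42 - 1*20 = -42 - 20 = -62)
w(G) = 21 (w(G) = -3*(-7) = 21)
m(s) = (-62 + s)*(81 + s) (m(s) = (s + (-9)**2)*(s - 62) = (s + 81)*(-62 + s) = (81 + s)*(-62 + s) = (-62 + s)*(81 + s))
m(228)/(u(w(4)) - 1*(-13906)) = (-5022 + 228**2 + 19*228)/(21 - 1*(-13906)) = (-5022 + 51984 + 4332)/(21 + 13906) = 51294/13927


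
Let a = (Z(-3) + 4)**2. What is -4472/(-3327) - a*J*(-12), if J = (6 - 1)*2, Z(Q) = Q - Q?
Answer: 6392312/3327 ≈ 1921.3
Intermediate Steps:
Z(Q) = 0
J = 10 (J = 5*2 = 10)
a = 16 (a = (0 + 4)**2 = 4**2 = 16)
-4472/(-3327) - a*J*(-12) = -4472/(-3327) - 16*10*(-12) = -4472*(-1/3327) - 160*(-12) = 4472/3327 - 1*(-1920) = 4472/3327 + 1920 = 6392312/3327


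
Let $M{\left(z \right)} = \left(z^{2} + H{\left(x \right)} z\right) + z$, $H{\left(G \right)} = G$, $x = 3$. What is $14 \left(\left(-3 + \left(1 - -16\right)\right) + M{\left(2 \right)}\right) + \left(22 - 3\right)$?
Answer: $383$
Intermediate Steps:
$M{\left(z \right)} = z^{2} + 4 z$ ($M{\left(z \right)} = \left(z^{2} + 3 z\right) + z = z^{2} + 4 z$)
$14 \left(\left(-3 + \left(1 - -16\right)\right) + M{\left(2 \right)}\right) + \left(22 - 3\right) = 14 \left(\left(-3 + \left(1 - -16\right)\right) + 2 \left(4 + 2\right)\right) + \left(22 - 3\right) = 14 \left(\left(-3 + \left(1 + 16\right)\right) + 2 \cdot 6\right) + \left(22 - 3\right) = 14 \left(\left(-3 + 17\right) + 12\right) + 19 = 14 \left(14 + 12\right) + 19 = 14 \cdot 26 + 19 = 364 + 19 = 383$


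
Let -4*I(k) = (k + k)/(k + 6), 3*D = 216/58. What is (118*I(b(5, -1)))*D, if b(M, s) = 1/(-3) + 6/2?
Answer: -8496/377 ≈ -22.536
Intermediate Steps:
D = 36/29 (D = (216/58)/3 = (216*(1/58))/3 = (⅓)*(108/29) = 36/29 ≈ 1.2414)
b(M, s) = 8/3 (b(M, s) = 1*(-⅓) + 6*(½) = -⅓ + 3 = 8/3)
I(k) = -k/(2*(6 + k)) (I(k) = -(k + k)/(4*(k + 6)) = -2*k/(4*(6 + k)) = -k/(2*(6 + k)))
(118*I(b(5, -1)))*D = (118*(-1*8/3/(12 + 2*(8/3))))*(36/29) = (118*(-1*8/3/(12 + 16/3)))*(36/29) = (118*(-1*8/3/52/3))*(36/29) = (118*(-1*8/3*3/52))*(36/29) = (118*(-2/13))*(36/29) = -236/13*36/29 = -8496/377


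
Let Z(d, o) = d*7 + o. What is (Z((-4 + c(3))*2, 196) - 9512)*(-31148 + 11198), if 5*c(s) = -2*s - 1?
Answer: 187362420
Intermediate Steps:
c(s) = -⅕ - 2*s/5 (c(s) = (-2*s - 1)/5 = (-1 - 2*s)/5 = -⅕ - 2*s/5)
Z(d, o) = o + 7*d (Z(d, o) = 7*d + o = o + 7*d)
(Z((-4 + c(3))*2, 196) - 9512)*(-31148 + 11198) = ((196 + 7*((-4 + (-⅕ - ⅖*3))*2)) - 9512)*(-31148 + 11198) = ((196 + 7*((-4 + (-⅕ - 6/5))*2)) - 9512)*(-19950) = ((196 + 7*((-4 - 7/5)*2)) - 9512)*(-19950) = ((196 + 7*(-27/5*2)) - 9512)*(-19950) = ((196 + 7*(-54/5)) - 9512)*(-19950) = ((196 - 378/5) - 9512)*(-19950) = (602/5 - 9512)*(-19950) = -46958/5*(-19950) = 187362420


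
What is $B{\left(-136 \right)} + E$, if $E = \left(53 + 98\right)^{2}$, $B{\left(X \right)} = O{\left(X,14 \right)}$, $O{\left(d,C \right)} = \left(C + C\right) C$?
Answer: $23193$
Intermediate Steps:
$O{\left(d,C \right)} = 2 C^{2}$ ($O{\left(d,C \right)} = 2 C C = 2 C^{2}$)
$B{\left(X \right)} = 392$ ($B{\left(X \right)} = 2 \cdot 14^{2} = 2 \cdot 196 = 392$)
$E = 22801$ ($E = 151^{2} = 22801$)
$B{\left(-136 \right)} + E = 392 + 22801 = 23193$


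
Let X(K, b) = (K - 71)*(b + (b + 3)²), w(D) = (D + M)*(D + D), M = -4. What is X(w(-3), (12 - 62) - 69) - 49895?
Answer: -436668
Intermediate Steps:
w(D) = 2*D*(-4 + D) (w(D) = (D - 4)*(D + D) = (-4 + D)*(2*D) = 2*D*(-4 + D))
X(K, b) = (-71 + K)*(b + (3 + b)²)
X(w(-3), (12 - 62) - 69) - 49895 = (-71*((12 - 62) - 69) - 71*(3 + ((12 - 62) - 69))² + (2*(-3)*(-4 - 3))*((12 - 62) - 69) + (2*(-3)*(-4 - 3))*(3 + ((12 - 62) - 69))²) - 49895 = (-71*(-50 - 69) - 71*(3 + (-50 - 69))² + (2*(-3)*(-7))*(-50 - 69) + (2*(-3)*(-7))*(3 + (-50 - 69))²) - 49895 = (-71*(-119) - 71*(3 - 119)² + 42*(-119) + 42*(3 - 119)²) - 49895 = (8449 - 71*(-116)² - 4998 + 42*(-116)²) - 49895 = (8449 - 71*13456 - 4998 + 42*13456) - 49895 = (8449 - 955376 - 4998 + 565152) - 49895 = -386773 - 49895 = -436668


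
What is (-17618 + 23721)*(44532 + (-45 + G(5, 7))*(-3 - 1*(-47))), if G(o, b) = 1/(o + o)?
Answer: 1298608546/5 ≈ 2.5972e+8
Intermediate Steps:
G(o, b) = 1/(2*o)
(-17618 + 23721)*(44532 + (-45 + G(5, 7))*(-3 - 1*(-47))) = (-17618 + 23721)*(44532 + (-45 + (½)/5)*(-3 - 1*(-47))) = 6103*(44532 + (-45 + (½)*(⅕))*(-3 + 47)) = 6103*(44532 + (-45 + ⅒)*44) = 6103*(44532 - 449/10*44) = 6103*(44532 - 9878/5) = 6103*(212782/5) = 1298608546/5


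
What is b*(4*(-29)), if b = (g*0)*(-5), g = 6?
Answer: 0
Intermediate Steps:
b = 0 (b = (6*0)*(-5) = 0*(-5) = 0)
b*(4*(-29)) = 0*(4*(-29)) = 0*(-116) = 0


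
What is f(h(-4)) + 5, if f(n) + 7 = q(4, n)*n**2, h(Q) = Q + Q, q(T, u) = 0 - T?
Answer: -258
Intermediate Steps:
q(T, u) = -T
h(Q) = 2*Q
f(n) = -7 - 4*n**2 (f(n) = -7 + (-1*4)*n**2 = -7 - 4*n**2)
f(h(-4)) + 5 = (-7 - 4*(2*(-4))**2) + 5 = (-7 - 4*(-8)**2) + 5 = (-7 - 4*64) + 5 = (-7 - 256) + 5 = -263 + 5 = -258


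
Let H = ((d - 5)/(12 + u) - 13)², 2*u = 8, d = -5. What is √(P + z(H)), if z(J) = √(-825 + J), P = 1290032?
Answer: √(20640512 + 2*I*√40919)/4 ≈ 1135.8 + 0.011131*I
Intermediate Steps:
u = 4 (u = (½)*8 = 4)
H = 11881/64 (H = ((-5 - 5)/(12 + 4) - 13)² = (-10/16 - 13)² = (-10*1/16 - 13)² = (-5/8 - 13)² = (-109/8)² = 11881/64 ≈ 185.64)
√(P + z(H)) = √(1290032 + √(-825 + 11881/64)) = √(1290032 + √(-40919/64)) = √(1290032 + I*√40919/8)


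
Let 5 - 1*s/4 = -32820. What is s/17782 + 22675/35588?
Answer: 2537955625/316412908 ≈ 8.0210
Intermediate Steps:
s = 131300 (s = 20 - 4*(-32820) = 20 + 131280 = 131300)
s/17782 + 22675/35588 = 131300/17782 + 22675/35588 = 131300*(1/17782) + 22675*(1/35588) = 65650/8891 + 22675/35588 = 2537955625/316412908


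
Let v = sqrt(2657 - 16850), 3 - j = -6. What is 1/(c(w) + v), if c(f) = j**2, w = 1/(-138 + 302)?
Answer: 9/2306 - I*sqrt(1577)/6918 ≈ 0.0039029 - 0.0057403*I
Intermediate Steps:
j = 9 (j = 3 - 1*(-6) = 3 + 6 = 9)
w = 1/164 ≈ 0.0060976
c(f) = 81 (c(f) = 9**2 = 81)
v = 3*I*sqrt(1577) (v = sqrt(-14193) = 3*I*sqrt(1577) ≈ 119.13*I)
1/(c(w) + v) = 1/(81 + 3*I*sqrt(1577))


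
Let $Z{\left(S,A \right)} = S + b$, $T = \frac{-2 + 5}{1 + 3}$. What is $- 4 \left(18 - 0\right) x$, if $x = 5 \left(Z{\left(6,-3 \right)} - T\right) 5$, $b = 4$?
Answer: $-16650$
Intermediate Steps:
$T = \frac{3}{4} \approx 0.75$
$Z{\left(S,A \right)} = 4 + S$ ($Z{\left(S,A \right)} = S + 4 = 4 + S$)
$x = \frac{925}{4}$ ($x = 5 \left(\left(4 + 6\right) - \frac{3}{4}\right) 5 = 5 \left(10 - \frac{3}{4}\right) 5 = 5 \cdot \frac{37}{4} \cdot 5 = \frac{185}{4} \cdot 5 = \frac{925}{4} \approx 231.25$)
$- 4 \left(18 - 0\right) x = - 4 \left(18 - 0\right) \frac{925}{4} = - 4 \left(18 + 0\right) \frac{925}{4} = \left(-4\right) 18 \cdot \frac{925}{4} = \left(-72\right) \frac{925}{4} = -16650$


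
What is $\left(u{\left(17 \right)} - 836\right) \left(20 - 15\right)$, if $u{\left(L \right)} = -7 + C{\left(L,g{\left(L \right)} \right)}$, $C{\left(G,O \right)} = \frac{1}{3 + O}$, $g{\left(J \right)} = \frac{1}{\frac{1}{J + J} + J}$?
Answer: $- \frac{7461870}{1771} \approx -4213.4$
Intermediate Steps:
$g{\left(J \right)} = \frac{1}{J + \frac{1}{2 J}}$ ($g{\left(J \right)} = \frac{1}{\frac{1}{2 J} + J} = \frac{1}{J + \frac{1}{2 J}}$)
$u{\left(L \right)} = -7 + \frac{1}{3 + \frac{2 L}{1 + 2 L^{2}}}$
$\left(u{\left(17 \right)} - 836\right) \left(20 - 15\right) = \left(\frac{2 \left(-10 - 20 \cdot 17^{2} - 119\right)}{3 + 2 \cdot 17 + 6 \cdot 17^{2}} - 836\right) \left(20 - 15\right) = \left(\frac{2 \left(-10 - 5780 - 119\right)}{3 + 34 + 6 \cdot 289} - 836\right) \left(20 - 15\right) = \left(\frac{2 \left(-10 - 5780 - 119\right)}{3 + 34 + 1734} - 836\right) 5 = \left(2 \cdot \frac{1}{1771} \left(-5909\right) - 836\right) 5 = \left(- \frac{11818}{1771} - 836\right) 5 = \left(- \frac{1492374}{1771}\right) 5 = - \frac{7461870}{1771}$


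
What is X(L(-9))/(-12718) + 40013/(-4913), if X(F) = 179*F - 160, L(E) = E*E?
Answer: -579332841/62483534 ≈ -9.2718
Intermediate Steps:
L(E) = E**2
X(F) = -160 + 179*F
X(L(-9))/(-12718) + 40013/(-4913) = (-160 + 179*(-9)**2)/(-12718) + 40013/(-4913) = (-160 + 179*81)*(-1/12718) + 40013*(-1/4913) = (-160 + 14499)*(-1/12718) - 40013/4913 = 14339*(-1/12718) - 40013/4913 = -14339/12718 - 40013/4913 = -579332841/62483534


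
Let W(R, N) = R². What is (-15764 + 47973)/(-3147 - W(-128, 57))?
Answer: -32209/19531 ≈ -1.6491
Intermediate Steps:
(-15764 + 47973)/(-3147 - W(-128, 57)) = (-15764 + 47973)/(-3147 - 1*(-128)²) = 32209/(-3147 - 1*16384) = 32209/(-3147 - 16384) = 32209/(-19531) = 32209*(-1/19531) = -32209/19531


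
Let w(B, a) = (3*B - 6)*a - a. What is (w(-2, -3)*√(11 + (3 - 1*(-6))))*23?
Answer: 1794*√5 ≈ 4011.5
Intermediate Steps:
w(B, a) = -a + a*(-6 + 3*B) (w(B, a) = (-6 + 3*B)*a - a = a*(-6 + 3*B) - a = -a + a*(-6 + 3*B))
(w(-2, -3)*√(11 + (3 - 1*(-6))))*23 = ((-3*(-7 + 3*(-2)))*√(11 + (3 - 1*(-6))))*23 = ((-3*(-7 - 6))*√(11 + (3 + 6)))*23 = ((-3*(-13))*√(11 + 9))*23 = (39*√20)*23 = (39*(2*√5))*23 = (78*√5)*23 = 1794*√5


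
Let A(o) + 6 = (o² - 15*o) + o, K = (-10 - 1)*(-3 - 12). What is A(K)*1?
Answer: 24909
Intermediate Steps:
K = 165 (K = -11*(-15) = 165)
A(o) = -6 + o² - 14*o (A(o) = -6 + ((o² - 15*o) + o) = -6 + (o² - 14*o) = -6 + o² - 14*o)
A(K)*1 = (-6 + 165² - 14*165)*1 = (-6 + 27225 - 2310)*1 = 24909*1 = 24909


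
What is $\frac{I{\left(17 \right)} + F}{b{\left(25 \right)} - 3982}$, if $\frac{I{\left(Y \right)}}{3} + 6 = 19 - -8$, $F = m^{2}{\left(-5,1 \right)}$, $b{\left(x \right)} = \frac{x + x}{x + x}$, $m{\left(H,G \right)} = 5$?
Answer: $- \frac{88}{3981} \approx -0.022105$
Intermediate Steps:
$b{\left(x \right)} = 1$ ($b{\left(x \right)} = \frac{2 x}{2 x} = 2 x \frac{1}{2 x} = 1$)
$F = 25$ ($F = 5^{2} = 25$)
$I{\left(Y \right)} = 63$ ($I{\left(Y \right)} = -18 + 3 \left(19 - -8\right) = -18 + 3 \left(19 + 8\right) = -18 + 3 \cdot 27 = -18 + 81 = 63$)
$\frac{I{\left(17 \right)} + F}{b{\left(25 \right)} - 3982} = \frac{63 + 25}{1 - 3982} = \frac{88}{-3981} = 88 \left(- \frac{1}{3981}\right) = - \frac{88}{3981}$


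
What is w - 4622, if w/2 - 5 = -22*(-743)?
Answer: 28080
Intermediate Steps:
w = 32702 (w = 10 + 2*(-22*(-743)) = 10 + 2*16346 = 10 + 32692 = 32702)
w - 4622 = 32702 - 4622 = 28080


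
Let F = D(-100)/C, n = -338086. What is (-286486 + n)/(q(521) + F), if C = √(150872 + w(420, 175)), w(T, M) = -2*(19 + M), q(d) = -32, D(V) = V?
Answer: 187976185696/9630351 - 7807150*√37621/9630351 ≈ 19362.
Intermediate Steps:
w(T, M) = -38 - 2*M
C = 2*√37621 (C = √(150872 + (-38 - 2*175)) = √(150872 + (-38 - 350)) = √(150872 - 388) = √150484 = 2*√37621 ≈ 387.92)
F = -50*√37621/37621 (F = -100*√37621/75242 = -50*√37621/37621 ≈ -0.25778)
(-286486 + n)/(q(521) + F) = (-286486 - 338086)/(-32 - 50*√37621/37621) = -624572/(-32 - 50*√37621/37621)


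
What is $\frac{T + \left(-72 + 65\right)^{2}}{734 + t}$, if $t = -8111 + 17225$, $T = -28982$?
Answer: $- \frac{28933}{9848} \approx -2.938$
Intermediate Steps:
$t = 9114$
$\frac{T + \left(-72 + 65\right)^{2}}{734 + t} = \frac{-28982 + \left(-72 + 65\right)^{2}}{734 + 9114} = \frac{-28982 + \left(-7\right)^{2}}{9848} = \left(-28982 + 49\right) \frac{1}{9848} = \left(-28933\right) \frac{1}{9848} = - \frac{28933}{9848}$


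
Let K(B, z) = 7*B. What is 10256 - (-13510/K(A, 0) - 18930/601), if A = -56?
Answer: 172538043/16828 ≈ 10253.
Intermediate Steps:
10256 - (-13510/K(A, 0) - 18930/601) = 10256 - (-13510/(7*(-56)) - 18930/601) = 10256 - (-13510/(-392) - 18930*1/601) = 10256 - (-13510*(-1/392) - 18930/601) = 10256 - (965/28 - 18930/601) = 10256 - 1*49925/16828 = 10256 - 49925/16828 = 172538043/16828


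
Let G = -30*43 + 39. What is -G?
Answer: 1251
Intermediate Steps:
G = -1251 (G = -1290 + 39 = -1251)
-G = -1*(-1251) = 1251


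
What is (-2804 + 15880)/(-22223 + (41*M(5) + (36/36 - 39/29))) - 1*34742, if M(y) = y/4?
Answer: -89356655362/2571963 ≈ -34743.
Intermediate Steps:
M(y) = y/4 (M(y) = y*(¼) = y/4)
(-2804 + 15880)/(-22223 + (41*M(5) + (36/36 - 39/29))) - 1*34742 = (-2804 + 15880)/(-22223 + (41*((¼)*5) + (36/36 - 39/29))) - 1*34742 = 13076/(-22223 + (41*(5/4) + (36*(1/36) - 39*1/29))) - 34742 = 13076/(-22223 + (205/4 + (1 - 39/29))) - 34742 = 13076/(-22223 + (205/4 - 10/29)) - 34742 = 13076/(-22223 + 5905/116) - 34742 = 13076/(-2571963/116) - 34742 = 13076*(-116/2571963) - 34742 = -1516816/2571963 - 34742 = -89356655362/2571963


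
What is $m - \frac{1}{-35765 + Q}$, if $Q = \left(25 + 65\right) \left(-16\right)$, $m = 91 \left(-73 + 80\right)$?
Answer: $\frac{23699586}{37205} \approx 637.0$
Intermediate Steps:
$m = 637$ ($m = 91 \cdot 7 = 637$)
$Q = -1440$ ($Q = 90 \left(-16\right) = -1440$)
$m - \frac{1}{-35765 + Q} = 637 - \frac{1}{-35765 - 1440} = 637 - \frac{1}{-37205} = 637 - - \frac{1}{37205} = 637 + \frac{1}{37205} = \frac{23699586}{37205}$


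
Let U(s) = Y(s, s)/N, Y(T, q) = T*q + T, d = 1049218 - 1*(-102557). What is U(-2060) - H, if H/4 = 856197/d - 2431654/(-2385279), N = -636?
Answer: -108010402055334359/16178572241325 ≈ -6676.1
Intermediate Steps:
d = 1151775 (d = 1049218 + 102557 = 1151775)
H = 2152438671028/305256080025 (H = 4*(856197/1151775 - 2431654/(-2385279)) = 4*(856197*(1/1151775) - 2431654*(-1/2385279)) = 4*(95133/127975 + 2431654/2385279) = 4*(538109667757/305256080025) = 2152438671028/305256080025 ≈ 7.0513)
Y(T, q) = T + T*q
U(s) = -s*(1 + s)/636 (U(s) = (s*(1 + s))/(-636) = (s*(1 + s))*(-1/636) = -s*(1 + s)/636)
U(-2060) - H = -1/636*(-2060)*(1 - 2060) - 1*2152438671028/305256080025 = -1/636*(-2060)*(-2059) - 2152438671028/305256080025 = -1060385/159 - 2152438671028/305256080025 = -108010402055334359/16178572241325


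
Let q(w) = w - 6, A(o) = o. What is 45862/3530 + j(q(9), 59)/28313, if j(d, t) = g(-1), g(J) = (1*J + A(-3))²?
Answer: 649273643/49972445 ≈ 12.993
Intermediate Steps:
q(w) = -6 + w
g(J) = (-3 + J)² (g(J) = (1*J - 3)² = (J - 3)² = (-3 + J)²)
j(d, t) = 16 (j(d, t) = (-3 - 1)² = (-4)² = 16)
45862/3530 + j(q(9), 59)/28313 = 45862/3530 + 16/28313 = 45862*(1/3530) + 16*(1/28313) = 22931/1765 + 16/28313 = 649273643/49972445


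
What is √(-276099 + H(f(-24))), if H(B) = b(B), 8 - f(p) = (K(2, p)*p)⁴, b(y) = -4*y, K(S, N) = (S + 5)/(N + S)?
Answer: I*√3843685427/121 ≈ 512.38*I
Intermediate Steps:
K(S, N) = (5 + S)/(N + S)
f(p) = 8 - 2401*p⁴/(2 + p)⁴ (f(p) = 8 - (((5 + 2)/(p + 2))*p)⁴ = 8 - ((7/(2 + p))*p)⁴ = 8 - (7*p/(2 + p))⁴ = 8 - 2401*p⁴/(2 + p)⁴)
H(B) = -4*B
√(-276099 + H(f(-24))) = √(-276099 - 4*(8 - 2401*(-24)⁴/(2 - 24)⁴)) = √(-276099 - 4*(8 - 2401*331776/(-22)⁴)) = √(-276099 - 4*(8 - 2401*331776*1/234256)) = √(-276099 - 4*(8 - 49787136/14641)) = √(-276099 - 4*(-49670008/14641)) = √(-276099 + 198680032/14641) = √(-3843685427/14641) = I*√3843685427/121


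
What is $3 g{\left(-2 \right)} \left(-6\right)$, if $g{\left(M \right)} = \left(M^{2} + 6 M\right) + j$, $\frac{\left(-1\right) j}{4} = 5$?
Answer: $504$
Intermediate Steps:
$j = -20$ ($j = \left(-4\right) 5 = -20$)
$g{\left(M \right)} = -20 + M^{2} + 6 M$ ($g{\left(M \right)} = \left(M^{2} + 6 M\right) - 20 = -20 + M^{2} + 6 M$)
$3 g{\left(-2 \right)} \left(-6\right) = 3 \left(-20 + \left(-2\right)^{2} + 6 \left(-2\right)\right) \left(-6\right) = 3 \left(-20 + 4 - 12\right) \left(-6\right) = 3 \left(-28\right) \left(-6\right) = \left(-84\right) \left(-6\right) = 504$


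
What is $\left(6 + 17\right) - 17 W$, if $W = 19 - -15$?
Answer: $-555$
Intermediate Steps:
$W = 34$ ($W = 19 + 15 = 34$)
$\left(6 + 17\right) - 17 W = \left(6 + 17\right) - 578 = 23 - 578 = -555$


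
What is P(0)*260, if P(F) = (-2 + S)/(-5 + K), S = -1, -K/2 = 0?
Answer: 156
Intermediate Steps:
K = 0 (K = -2*0 = 0)
P(F) = 3/5 (P(F) = (-2 - 1)/(-5 + 0) = -3/(-5) = -3*(-1/5) = 3/5)
P(0)*260 = (3/5)*260 = 156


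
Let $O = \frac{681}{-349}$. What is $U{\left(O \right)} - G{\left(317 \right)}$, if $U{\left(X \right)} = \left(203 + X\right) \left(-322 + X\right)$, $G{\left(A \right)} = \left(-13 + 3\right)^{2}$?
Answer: $- \frac{7945077894}{121801} \approx -65230.0$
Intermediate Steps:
$G{\left(A \right)} = 100$ ($G{\left(A \right)} = \left(-10\right)^{2} = 100$)
$O = - \frac{681}{349}$ ($O = 681 \left(- \frac{1}{349}\right) = - \frac{681}{349} \approx -1.9513$)
$U{\left(X \right)} = \left(-322 + X\right) \left(203 + X\right)$
$U{\left(O \right)} - G{\left(317 \right)} = \left(-65366 + \left(- \frac{681}{349}\right)^{2} - - \frac{81039}{349}\right) - 100 = \left(-65366 + \frac{463761}{121801} + \frac{81039}{349}\right) - 100 = - \frac{7932897794}{121801} - 100 = - \frac{7945077894}{121801}$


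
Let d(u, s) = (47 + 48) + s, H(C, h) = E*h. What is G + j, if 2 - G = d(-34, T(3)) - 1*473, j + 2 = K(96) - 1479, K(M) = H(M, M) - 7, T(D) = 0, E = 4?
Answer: -724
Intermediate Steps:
H(C, h) = 4*h
K(M) = -7 + 4*M (K(M) = 4*M - 7 = -7 + 4*M)
d(u, s) = 95 + s
j = -1104 (j = -2 + ((-7 + 4*96) - 1479) = -2 + ((-7 + 384) - 1479) = -2 + (377 - 1479) = -2 - 1102 = -1104)
G = 380 (G = 2 - ((95 + 0) - 1*473) = 2 - (95 - 473) = 2 - 1*(-378) = 2 + 378 = 380)
G + j = 380 - 1104 = -724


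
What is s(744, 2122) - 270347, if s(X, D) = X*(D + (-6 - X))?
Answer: 750421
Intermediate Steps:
s(X, D) = X*(-6 + D - X)
s(744, 2122) - 270347 = 744*(-6 + 2122 - 1*744) - 270347 = 744*(-6 + 2122 - 744) - 270347 = 744*1372 - 270347 = 1020768 - 270347 = 750421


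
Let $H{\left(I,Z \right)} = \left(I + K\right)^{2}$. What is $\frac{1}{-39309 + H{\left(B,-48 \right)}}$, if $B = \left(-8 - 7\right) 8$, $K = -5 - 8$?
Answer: $- \frac{1}{21620} \approx -4.6253 \cdot 10^{-5}$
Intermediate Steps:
$K = -13$ ($K = -5 - 8 = -13$)
$B = -120$ ($B = \left(-15\right) 8 = -120$)
$H{\left(I,Z \right)} = \left(-13 + I\right)^{2}$ ($H{\left(I,Z \right)} = \left(I - 13\right)^{2} = \left(-13 + I\right)^{2}$)
$\frac{1}{-39309 + H{\left(B,-48 \right)}} = \frac{1}{-39309 + \left(-13 - 120\right)^{2}} = \frac{1}{-39309 + \left(-133\right)^{2}} = \frac{1}{-39309 + 17689} = \frac{1}{-21620} = - \frac{1}{21620}$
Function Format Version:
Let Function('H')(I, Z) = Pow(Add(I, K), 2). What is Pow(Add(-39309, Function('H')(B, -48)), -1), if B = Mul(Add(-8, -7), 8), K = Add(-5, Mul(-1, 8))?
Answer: Rational(-1, 21620) ≈ -4.6253e-5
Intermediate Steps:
K = -13 (K = Add(-5, -8) = -13)
B = -120 (B = Mul(-15, 8) = -120)
Function('H')(I, Z) = Pow(Add(-13, I), 2) (Function('H')(I, Z) = Pow(Add(I, -13), 2) = Pow(Add(-13, I), 2))
Pow(Add(-39309, Function('H')(B, -48)), -1) = Pow(Add(-39309, Pow(Add(-13, -120), 2)), -1) = Pow(Add(-39309, Pow(-133, 2)), -1) = Pow(Add(-39309, 17689), -1) = Pow(-21620, -1) = Rational(-1, 21620)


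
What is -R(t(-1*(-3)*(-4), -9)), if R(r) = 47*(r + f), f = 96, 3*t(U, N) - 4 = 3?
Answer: -13865/3 ≈ -4621.7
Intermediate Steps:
t(U, N) = 7/3 (t(U, N) = 4/3 + (⅓)*3 = 4/3 + 1 = 7/3)
R(r) = 4512 + 47*r (R(r) = 47*(r + 96) = 47*(96 + r) = 4512 + 47*r)
-R(t(-1*(-3)*(-4), -9)) = -(4512 + 47*(7/3)) = -(4512 + 329/3) = -1*13865/3 = -13865/3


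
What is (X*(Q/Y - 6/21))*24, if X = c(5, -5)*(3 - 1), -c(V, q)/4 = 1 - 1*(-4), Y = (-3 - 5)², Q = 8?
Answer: 1080/7 ≈ 154.29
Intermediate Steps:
Y = 64 (Y = (-8)² = 64)
c(V, q) = -20 (c(V, q) = -4*(1 - 1*(-4)) = -4*(1 + 4) = -4*5 = -20)
X = -40 (X = -20*(3 - 1) = -20*2 = -40)
(X*(Q/Y - 6/21))*24 = -40*(8/64 - 6/21)*24 = -40*(8*(1/64) - 6*1/21)*24 = -40*(⅛ - 2/7)*24 = -40*(-9/56)*24 = (45/7)*24 = 1080/7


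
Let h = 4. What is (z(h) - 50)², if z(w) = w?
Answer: 2116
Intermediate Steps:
(z(h) - 50)² = (4 - 50)² = (-46)² = 2116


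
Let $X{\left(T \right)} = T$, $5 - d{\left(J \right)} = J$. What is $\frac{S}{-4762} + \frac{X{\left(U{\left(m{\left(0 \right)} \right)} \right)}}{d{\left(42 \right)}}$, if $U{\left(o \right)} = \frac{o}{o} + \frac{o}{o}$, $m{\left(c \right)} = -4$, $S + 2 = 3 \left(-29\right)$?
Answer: $- \frac{6231}{176194} \approx -0.035364$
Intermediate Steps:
$S = -89$ ($S = -2 + 3 \left(-29\right) = -2 - 87 = -89$)
$U{\left(o \right)} = 2$ ($U{\left(o \right)} = 1 + 1 = 2$)
$d{\left(J \right)} = 5 - J$
$\frac{S}{-4762} + \frac{X{\left(U{\left(m{\left(0 \right)} \right)} \right)}}{d{\left(42 \right)}} = - \frac{89}{-4762} + \frac{2}{5 - 42} = \left(-89\right) \left(- \frac{1}{4762}\right) + \frac{2}{5 - 42} = \frac{89}{4762} + \frac{2}{-37} = \frac{89}{4762} + 2 \left(- \frac{1}{37}\right) = \frac{89}{4762} - \frac{2}{37} = - \frac{6231}{176194}$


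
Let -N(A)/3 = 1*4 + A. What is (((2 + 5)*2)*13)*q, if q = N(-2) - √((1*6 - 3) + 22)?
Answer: -2002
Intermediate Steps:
N(A) = -12 - 3*A (N(A) = -3*(1*4 + A) = -3*(4 + A) = -12 - 3*A)
q = -11 (q = (-12 - 3*(-2)) - √((1*6 - 3) + 22) = (-12 + 6) - √((6 - 3) + 22) = -6 - √(3 + 22) = -6 - √25 = -6 - 1*5 = -6 - 5 = -11)
(((2 + 5)*2)*13)*q = (((2 + 5)*2)*13)*(-11) = ((7*2)*13)*(-11) = (14*13)*(-11) = 182*(-11) = -2002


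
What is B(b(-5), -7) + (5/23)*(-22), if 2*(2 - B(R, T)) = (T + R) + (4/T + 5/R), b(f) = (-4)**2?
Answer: -36853/5152 ≈ -7.1531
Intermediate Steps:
b(f) = 16
B(R, T) = 2 - 2/T - 5/(2*R) - R/2 - T/2 (B(R, T) = 2 - ((T + R) + (4/T + 5/R))/2 = 2 - ((R + T) + (4/T + 5/R))/2 = 2 - (R + T + 4/T + 5/R)/2 = 2 + (-2/T - 5/(2*R) - R/2 - T/2) = 2 - 2/T - 5/(2*R) - R/2 - T/2)
B(b(-5), -7) + (5/23)*(-22) = (2 - 2/(-7) - 5/2/16 - 1/2*16 - 1/2*(-7)) + (5/23)*(-22) = (2 - 2*(-1/7) - 5/2*1/16 - 8 + 7/2) + (5*(1/23))*(-22) = (2 + 2/7 - 5/32 - 8 + 7/2) + (5/23)*(-22) = -531/224 - 110/23 = -36853/5152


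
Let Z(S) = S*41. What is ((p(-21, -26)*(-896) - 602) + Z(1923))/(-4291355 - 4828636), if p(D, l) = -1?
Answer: -26379/3039997 ≈ -0.0086773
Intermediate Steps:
Z(S) = 41*S
((p(-21, -26)*(-896) - 602) + Z(1923))/(-4291355 - 4828636) = ((-1*(-896) - 602) + 41*1923)/(-4291355 - 4828636) = ((896 - 602) + 78843)/(-9119991) = (294 + 78843)*(-1/9119991) = 79137*(-1/9119991) = -26379/3039997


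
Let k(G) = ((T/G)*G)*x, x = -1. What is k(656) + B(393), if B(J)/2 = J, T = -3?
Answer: 789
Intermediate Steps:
B(J) = 2*J
k(G) = 3 (k(G) = ((-3/G)*G)*(-1) = -3*(-1) = 3)
k(656) + B(393) = 3 + 2*393 = 3 + 786 = 789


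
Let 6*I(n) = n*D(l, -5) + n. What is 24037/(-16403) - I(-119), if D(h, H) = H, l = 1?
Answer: -3976025/49209 ≈ -80.799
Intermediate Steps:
I(n) = -2*n/3 (I(n) = (n*(-5) + n)/6 = (-5*n + n)/6 = (-4*n)/6 = -2*n/3)
24037/(-16403) - I(-119) = 24037/(-16403) - (-2)*(-119)/3 = 24037*(-1/16403) - 1*238/3 = -24037/16403 - 238/3 = -3976025/49209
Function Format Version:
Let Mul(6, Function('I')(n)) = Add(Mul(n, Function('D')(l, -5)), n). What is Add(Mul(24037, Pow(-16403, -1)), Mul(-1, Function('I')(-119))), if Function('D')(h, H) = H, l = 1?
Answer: Rational(-3976025, 49209) ≈ -80.799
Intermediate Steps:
Function('I')(n) = Mul(Rational(-2, 3), n) (Function('I')(n) = Mul(Rational(1, 6), Add(Mul(n, -5), n)) = Mul(Rational(1, 6), Add(Mul(-5, n), n)) = Mul(Rational(1, 6), Mul(-4, n)) = Mul(Rational(-2, 3), n))
Add(Mul(24037, Pow(-16403, -1)), Mul(-1, Function('I')(-119))) = Add(Mul(24037, Pow(-16403, -1)), Mul(-1, Mul(Rational(-2, 3), -119))) = Add(Mul(24037, Rational(-1, 16403)), Mul(-1, Rational(238, 3))) = Add(Rational(-24037, 16403), Rational(-238, 3)) = Rational(-3976025, 49209)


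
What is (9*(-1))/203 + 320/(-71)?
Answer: -65599/14413 ≈ -4.5514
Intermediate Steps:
(9*(-1))/203 + 320/(-71) = -9*1/203 + 320*(-1/71) = -9/203 - 320/71 = -65599/14413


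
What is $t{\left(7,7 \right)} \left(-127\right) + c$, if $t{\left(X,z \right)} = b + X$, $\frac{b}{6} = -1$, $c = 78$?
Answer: $-49$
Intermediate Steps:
$b = -6$ ($b = 6 \left(-1\right) = -6$)
$t{\left(X,z \right)} = -6 + X$
$t{\left(7,7 \right)} \left(-127\right) + c = \left(-6 + 7\right) \left(-127\right) + 78 = 1 \left(-127\right) + 78 = -127 + 78 = -49$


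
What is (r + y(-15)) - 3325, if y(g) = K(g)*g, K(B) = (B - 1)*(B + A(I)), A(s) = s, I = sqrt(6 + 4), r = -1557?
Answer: -8482 + 240*sqrt(10) ≈ -7723.1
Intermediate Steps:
I = sqrt(10) ≈ 3.1623
K(B) = (-1 + B)*(B + sqrt(10)) (K(B) = (B - 1)*(B + sqrt(10)) = (-1 + B)*(B + sqrt(10)))
y(g) = g*(g**2 - g - sqrt(10) + g*sqrt(10)) (y(g) = (g**2 - g - sqrt(10) + g*sqrt(10))*g = g*(g**2 - g - sqrt(10) + g*sqrt(10)))
(r + y(-15)) - 3325 = (-1557 - 15*((-15)**2 - 1*(-15) - sqrt(10) - 15*sqrt(10))) - 3325 = (-1557 - 15*(225 + 15 - sqrt(10) - 15*sqrt(10))) - 3325 = (-1557 - 15*(240 - 16*sqrt(10))) - 3325 = (-1557 + (-3600 + 240*sqrt(10))) - 3325 = (-5157 + 240*sqrt(10)) - 3325 = -8482 + 240*sqrt(10)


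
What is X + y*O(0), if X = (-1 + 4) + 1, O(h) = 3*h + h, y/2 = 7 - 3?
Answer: 4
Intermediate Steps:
y = 8 (y = 2*(7 - 3) = 2*4 = 8)
O(h) = 4*h
X = 4 (X = 3 + 1 = 4)
X + y*O(0) = 4 + 8*(4*0) = 4 + 8*0 = 4 + 0 = 4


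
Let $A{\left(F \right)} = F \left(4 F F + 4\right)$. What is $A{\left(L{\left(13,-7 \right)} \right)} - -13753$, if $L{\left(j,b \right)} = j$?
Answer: $22593$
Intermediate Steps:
$A{\left(F \right)} = F \left(4 + 4 F^{2}\right)$ ($A{\left(F \right)} = F \left(4 F^{2} + 4\right) = F \left(4 + 4 F^{2}\right)$)
$A{\left(L{\left(13,-7 \right)} \right)} - -13753 = 4 \cdot 13 \left(1 + 13^{2}\right) - -13753 = 4 \cdot 13 \left(1 + 169\right) + 13753 = 4 \cdot 13 \cdot 170 + 13753 = 8840 + 13753 = 22593$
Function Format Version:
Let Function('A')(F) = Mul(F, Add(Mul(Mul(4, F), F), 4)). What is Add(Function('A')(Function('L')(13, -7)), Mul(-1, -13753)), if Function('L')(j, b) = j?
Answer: 22593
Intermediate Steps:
Function('A')(F) = Mul(F, Add(4, Mul(4, Pow(F, 2)))) (Function('A')(F) = Mul(F, Add(Mul(4, Pow(F, 2)), 4)) = Mul(F, Add(4, Mul(4, Pow(F, 2)))))
Add(Function('A')(Function('L')(13, -7)), Mul(-1, -13753)) = Add(Mul(4, 13, Add(1, Pow(13, 2))), Mul(-1, -13753)) = Add(Mul(4, 13, Add(1, 169)), 13753) = Add(Mul(4, 13, 170), 13753) = Add(8840, 13753) = 22593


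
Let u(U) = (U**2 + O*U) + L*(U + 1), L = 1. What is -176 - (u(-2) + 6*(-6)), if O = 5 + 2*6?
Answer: -109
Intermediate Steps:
O = 17 (O = 5 + 12 = 17)
u(U) = 1 + U**2 + 18*U (u(U) = (U**2 + 17*U) + 1*(U + 1) = (U**2 + 17*U) + 1*(1 + U) = (U**2 + 17*U) + (1 + U) = 1 + U**2 + 18*U)
-176 - (u(-2) + 6*(-6)) = -176 - ((1 + (-2)**2 + 18*(-2)) + 6*(-6)) = -176 - ((1 + 4 - 36) - 36) = -176 - (-31 - 36) = -176 - 1*(-67) = -176 + 67 = -109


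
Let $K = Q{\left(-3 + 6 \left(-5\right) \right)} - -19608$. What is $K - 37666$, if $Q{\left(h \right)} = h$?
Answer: $-18091$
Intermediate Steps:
$K = 19575$ ($K = \left(-3 + 6 \left(-5\right)\right) - -19608 = \left(-3 - 30\right) + 19608 = -33 + 19608 = 19575$)
$K - 37666 = 19575 - 37666 = -18091$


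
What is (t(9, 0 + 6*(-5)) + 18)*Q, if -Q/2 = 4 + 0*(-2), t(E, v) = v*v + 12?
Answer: -7440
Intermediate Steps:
t(E, v) = 12 + v² (t(E, v) = v² + 12 = 12 + v²)
Q = -8 (Q = -2*(4 + 0*(-2)) = -2*(4 + 0) = -2*4 = -8)
(t(9, 0 + 6*(-5)) + 18)*Q = ((12 + (0 + 6*(-5))²) + 18)*(-8) = ((12 + (0 - 30)²) + 18)*(-8) = ((12 + (-30)²) + 18)*(-8) = ((12 + 900) + 18)*(-8) = (912 + 18)*(-8) = 930*(-8) = -7440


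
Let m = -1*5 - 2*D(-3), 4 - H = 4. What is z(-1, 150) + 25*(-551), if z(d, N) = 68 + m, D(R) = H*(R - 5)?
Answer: -13712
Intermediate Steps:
H = 0 (H = 4 - 1*4 = 4 - 4 = 0)
D(R) = 0 (D(R) = 0*(R - 5) = 0*(-5 + R) = 0)
m = -5 (m = -1*5 - 2*0 = -5 + 0 = -5)
z(d, N) = 63 (z(d, N) = 68 - 5 = 63)
z(-1, 150) + 25*(-551) = 63 + 25*(-551) = 63 - 13775 = -13712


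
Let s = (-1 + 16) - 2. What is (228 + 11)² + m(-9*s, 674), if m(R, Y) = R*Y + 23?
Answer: -21714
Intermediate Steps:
s = 13 (s = 15 - 2 = 13)
m(R, Y) = 23 + R*Y
(228 + 11)² + m(-9*s, 674) = (228 + 11)² + (23 - 9*13*674) = 239² + (23 - 117*674) = 57121 + (23 - 78858) = 57121 - 78835 = -21714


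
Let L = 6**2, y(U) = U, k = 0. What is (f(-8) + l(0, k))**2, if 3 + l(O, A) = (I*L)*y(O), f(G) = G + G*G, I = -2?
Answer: 2809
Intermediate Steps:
L = 36
f(G) = G + G**2
l(O, A) = -3 - 72*O (l(O, A) = -3 + (-2*36)*O = -3 - 72*O)
(f(-8) + l(0, k))**2 = (-8*(1 - 8) + (-3 - 72*0))**2 = (-8*(-7) + (-3 + 0))**2 = (56 - 3)**2 = 53**2 = 2809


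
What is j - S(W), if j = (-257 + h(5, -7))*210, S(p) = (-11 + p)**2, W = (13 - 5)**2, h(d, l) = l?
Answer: -58249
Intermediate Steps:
W = 64 (W = 8**2 = 64)
j = -55440 (j = (-257 - 7)*210 = -264*210 = -55440)
j - S(W) = -55440 - (-11 + 64)**2 = -55440 - 1*53**2 = -55440 - 1*2809 = -55440 - 2809 = -58249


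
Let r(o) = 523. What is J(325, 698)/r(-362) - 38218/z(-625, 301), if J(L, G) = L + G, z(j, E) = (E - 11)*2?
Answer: -9697337/151670 ≈ -63.937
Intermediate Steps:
z(j, E) = -22 + 2*E (z(j, E) = (-11 + E)*2 = -22 + 2*E)
J(L, G) = G + L
J(325, 698)/r(-362) - 38218/z(-625, 301) = (698 + 325)/523 - 38218/(-22 + 2*301) = 1023*(1/523) - 38218/(-22 + 602) = 1023/523 - 38218/580 = 1023/523 - 38218*1/580 = 1023/523 - 19109/290 = -9697337/151670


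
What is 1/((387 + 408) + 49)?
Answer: 1/844 ≈ 0.0011848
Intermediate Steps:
1/((387 + 408) + 49) = 1/(795 + 49) = 1/844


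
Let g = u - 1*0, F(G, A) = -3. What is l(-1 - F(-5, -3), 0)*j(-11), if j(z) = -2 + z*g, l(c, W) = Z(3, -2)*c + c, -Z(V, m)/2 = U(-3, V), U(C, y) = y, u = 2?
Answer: 240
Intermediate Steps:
Z(V, m) = -2*V
g = 2 (g = 2 - 1*0 = 2 + 0 = 2)
l(c, W) = -5*c (l(c, W) = (-2*3)*c + c = -6*c + c = -5*c)
j(z) = -2 + 2*z (j(z) = -2 + z*2 = -2 + 2*z)
l(-1 - F(-5, -3), 0)*j(-11) = (-5*(-1 - 1*(-3)))*(-2 + 2*(-11)) = (-5*(-1 + 3))*(-2 - 22) = -5*2*(-24) = -10*(-24) = 240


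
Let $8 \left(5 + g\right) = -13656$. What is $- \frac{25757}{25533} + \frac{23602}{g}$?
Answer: $- \frac{323362925}{21856248} \approx -14.795$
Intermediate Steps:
$g = -1712$ ($g = -5 + \frac{1}{8} \left(-13656\right) = -5 - 1707 = -1712$)
$- \frac{25757}{25533} + \frac{23602}{g} = - \frac{25757}{25533} + \frac{23602}{-1712} = \left(-25757\right) \frac{1}{25533} + 23602 \left(- \frac{1}{1712}\right) = - \frac{25757}{25533} - \frac{11801}{856} = - \frac{323362925}{21856248}$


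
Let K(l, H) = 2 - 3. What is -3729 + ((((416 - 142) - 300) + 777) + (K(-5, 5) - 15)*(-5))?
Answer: -2898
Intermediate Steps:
K(l, H) = -1
-3729 + ((((416 - 142) - 300) + 777) + (K(-5, 5) - 15)*(-5)) = -3729 + ((((416 - 142) - 300) + 777) + (-1 - 15)*(-5)) = -3729 + (((274 - 300) + 777) - 16*(-5)) = -3729 + ((-26 + 777) + 80) = -3729 + (751 + 80) = -3729 + 831 = -2898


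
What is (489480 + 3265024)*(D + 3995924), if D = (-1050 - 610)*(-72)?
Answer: 15451450959776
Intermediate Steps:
D = 119520 (D = -1660*(-72) = 119520)
(489480 + 3265024)*(D + 3995924) = (489480 + 3265024)*(119520 + 3995924) = 3754504*4115444 = 15451450959776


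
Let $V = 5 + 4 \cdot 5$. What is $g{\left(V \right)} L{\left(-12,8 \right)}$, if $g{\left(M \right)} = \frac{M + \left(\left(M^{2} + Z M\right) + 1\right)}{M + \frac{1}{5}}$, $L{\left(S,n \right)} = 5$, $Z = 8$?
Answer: $\frac{21275}{126} \approx 168.85$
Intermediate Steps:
$V = 25$ ($V = 5 + 20 = 25$)
$g{\left(M \right)} = \frac{1 + M^{2} + 9 M}{\frac{1}{5} + M}$ ($g{\left(M \right)} = \frac{M + \left(\left(M^{2} + 8 M\right) + 1\right)}{M + \frac{1}{5}} = \frac{M + \left(1 + M^{2} + 8 M\right)}{M + \frac{1}{5}} = \frac{1 + M^{2} + 9 M}{\frac{1}{5} + M}$)
$g{\left(V \right)} L{\left(-12,8 \right)} = \frac{5 \left(1 + 25^{2} + 9 \cdot 25\right)}{1 + 5 \cdot 25} \cdot 5 = \frac{5 \left(1 + 625 + 225\right)}{1 + 125} \cdot 5 = 5 \cdot \frac{1}{126} \cdot 851 \cdot 5 = \frac{4255}{126} \cdot 5 = \frac{21275}{126}$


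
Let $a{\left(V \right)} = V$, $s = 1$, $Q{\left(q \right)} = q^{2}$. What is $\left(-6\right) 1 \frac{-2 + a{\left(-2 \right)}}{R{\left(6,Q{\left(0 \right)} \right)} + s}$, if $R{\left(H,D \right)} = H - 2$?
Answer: $\frac{24}{5} \approx 4.8$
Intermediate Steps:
$R{\left(H,D \right)} = -2 + H$
$\left(-6\right) 1 \frac{-2 + a{\left(-2 \right)}}{R{\left(6,Q{\left(0 \right)} \right)} + s} = \left(-6\right) 1 \frac{-2 - 2}{\left(-2 + 6\right) + 1} = - 6 \left(- \frac{4}{4 + 1}\right) = - 6 \left(- \frac{4}{5}\right) = - 6 \left(\left(-4\right) \frac{1}{5}\right) = \left(-6\right) \left(- \frac{4}{5}\right) = \frac{24}{5}$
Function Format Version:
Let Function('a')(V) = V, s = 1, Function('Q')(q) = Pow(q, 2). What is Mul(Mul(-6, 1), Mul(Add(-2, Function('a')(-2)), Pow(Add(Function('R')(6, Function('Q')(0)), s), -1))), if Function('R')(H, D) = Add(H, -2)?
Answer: Rational(24, 5) ≈ 4.8000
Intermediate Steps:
Function('R')(H, D) = Add(-2, H)
Mul(Mul(-6, 1), Mul(Add(-2, Function('a')(-2)), Pow(Add(Function('R')(6, Function('Q')(0)), s), -1))) = Mul(Mul(-6, 1), Mul(Add(-2, -2), Pow(Add(Add(-2, 6), 1), -1))) = Mul(-6, Mul(-4, Pow(Add(4, 1), -1))) = Mul(-6, Mul(-4, Pow(5, -1))) = Mul(-6, Mul(-4, Rational(1, 5))) = Mul(-6, Rational(-4, 5)) = Rational(24, 5)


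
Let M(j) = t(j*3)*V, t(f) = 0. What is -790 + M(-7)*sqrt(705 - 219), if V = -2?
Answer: -790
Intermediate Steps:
M(j) = 0 (M(j) = 0*(-2) = 0)
-790 + M(-7)*sqrt(705 - 219) = -790 + 0*sqrt(705 - 219) = -790 + 0*sqrt(486) = -790 + 0*(9*sqrt(6)) = -790 + 0 = -790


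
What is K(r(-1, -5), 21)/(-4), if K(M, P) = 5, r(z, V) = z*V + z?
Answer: -5/4 ≈ -1.2500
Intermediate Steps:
r(z, V) = z + V*z (r(z, V) = V*z + z = z + V*z)
K(r(-1, -5), 21)/(-4) = 5/(-4) = 5*(-¼) = -5/4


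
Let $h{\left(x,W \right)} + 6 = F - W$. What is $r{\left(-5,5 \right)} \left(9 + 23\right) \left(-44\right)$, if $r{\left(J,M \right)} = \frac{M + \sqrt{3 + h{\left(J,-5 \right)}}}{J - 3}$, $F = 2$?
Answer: $1232$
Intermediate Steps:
$h{\left(x,W \right)} = -4 - W$ ($h{\left(x,W \right)} = -6 - \left(-2 + W\right) = -4 - W$)
$r{\left(J,M \right)} = \frac{2 + M}{-3 + J}$ ($r{\left(J,M \right)} = \frac{M + \sqrt{3 - -1}}{J - 3} = \frac{M + \sqrt{3 + \left(-4 + 5\right)}}{-3 + J} = \frac{M + \sqrt{3 + 1}}{-3 + J} = \frac{M + \sqrt{4}}{-3 + J} = \frac{M + 2}{-3 + J} = \frac{2 + M}{-3 + J}$)
$r{\left(-5,5 \right)} \left(9 + 23\right) \left(-44\right) = \frac{2 + 5}{-3 - 5} \left(9 + 23\right) \left(-44\right) = \frac{1}{-8} \cdot 7 \cdot 32 \left(-44\right) = \left(- \frac{1}{8}\right) 7 \cdot 32 \left(-44\right) = \left(- \frac{7}{8}\right) 32 \left(-44\right) = \left(-28\right) \left(-44\right) = 1232$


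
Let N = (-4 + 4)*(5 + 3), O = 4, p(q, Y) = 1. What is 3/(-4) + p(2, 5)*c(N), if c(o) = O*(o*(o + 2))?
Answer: -¾ ≈ -0.75000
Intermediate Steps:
N = 0 (N = 0*8 = 0)
c(o) = 4*o*(2 + o) (c(o) = 4*(o*(o + 2)) = 4*(o*(2 + o)) = 4*o*(2 + o))
3/(-4) + p(2, 5)*c(N) = 3/(-4) + 1*(4*0*(2 + 0)) = 3*(-¼) + 1*(4*0*2) = -¾ + 1*0 = -¾ + 0 = -¾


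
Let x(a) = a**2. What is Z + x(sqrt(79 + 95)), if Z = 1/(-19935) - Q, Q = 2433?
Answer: -45033166/19935 ≈ -2259.0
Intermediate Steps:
Z = -48501856/19935 (Z = 1/(-19935) - 1*2433 = -1/19935 - 2433 = -48501856/19935 ≈ -2433.0)
Z + x(sqrt(79 + 95)) = -48501856/19935 + (sqrt(79 + 95))**2 = -48501856/19935 + (sqrt(174))**2 = -48501856/19935 + 174 = -45033166/19935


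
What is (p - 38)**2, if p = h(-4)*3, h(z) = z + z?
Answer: 3844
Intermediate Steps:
h(z) = 2*z
p = -24 (p = (2*(-4))*3 = -8*3 = -24)
(p - 38)**2 = (-24 - 38)**2 = (-62)**2 = 3844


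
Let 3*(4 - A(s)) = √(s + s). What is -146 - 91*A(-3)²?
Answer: -4624/3 + 728*I*√6/3 ≈ -1541.3 + 594.41*I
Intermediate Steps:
A(s) = 4 - √2*√s/3 (A(s) = 4 - √(s + s)/3 = 4 - √2*√s/3)
-146 - 91*A(-3)² = -146 - 91*(4 - √2*√(-3)/3)² = -146 - 91*(4 - √2*I*√3/3)² = -146 - 91*(4 - I*√6/3)²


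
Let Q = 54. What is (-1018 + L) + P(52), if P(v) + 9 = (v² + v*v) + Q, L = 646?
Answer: 5081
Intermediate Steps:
P(v) = 45 + 2*v² (P(v) = -9 + ((v² + v*v) + 54) = -9 + ((v² + v²) + 54) = -9 + (2*v² + 54) = -9 + (54 + 2*v²) = 45 + 2*v²)
(-1018 + L) + P(52) = (-1018 + 646) + (45 + 2*52²) = -372 + (45 + 2*2704) = -372 + (45 + 5408) = -372 + 5453 = 5081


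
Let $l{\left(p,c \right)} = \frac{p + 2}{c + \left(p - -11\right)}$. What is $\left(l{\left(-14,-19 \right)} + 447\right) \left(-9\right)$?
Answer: $- \frac{44307}{11} \approx -4027.9$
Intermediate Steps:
$l{\left(p,c \right)} = \frac{2 + p}{11 + c + p}$ ($l{\left(p,c \right)} = \frac{2 + p}{c + \left(p + 11\right)} = \frac{2 + p}{c + \left(11 + p\right)} = \frac{2 + p}{11 + c + p}$)
$\left(l{\left(-14,-19 \right)} + 447\right) \left(-9\right) = \left(\frac{2 - 14}{11 - 19 - 14} + 447\right) \left(-9\right) = \left(\frac{1}{-22} \left(-12\right) + 447\right) \left(-9\right) = \left(\left(- \frac{1}{22}\right) \left(-12\right) + 447\right) \left(-9\right) = \left(\frac{6}{11} + 447\right) \left(-9\right) = \frac{4923}{11} \left(-9\right) = - \frac{44307}{11}$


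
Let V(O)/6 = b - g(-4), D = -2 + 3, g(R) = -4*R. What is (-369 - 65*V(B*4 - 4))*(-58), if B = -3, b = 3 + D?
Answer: -250038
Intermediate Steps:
D = 1
b = 4 (b = 3 + 1 = 4)
V(O) = -72 (V(O) = 6*(4 - (-4)*(-4)) = 6*(4 - 1*16) = 6*(4 - 16) = 6*(-12) = -72)
(-369 - 65*V(B*4 - 4))*(-58) = (-369 - 65*(-72))*(-58) = (-369 + 4680)*(-58) = 4311*(-58) = -250038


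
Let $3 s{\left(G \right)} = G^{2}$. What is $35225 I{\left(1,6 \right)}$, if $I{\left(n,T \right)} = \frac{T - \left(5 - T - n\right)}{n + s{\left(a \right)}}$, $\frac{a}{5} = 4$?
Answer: $\frac{845400}{403} \approx 2097.8$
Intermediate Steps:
$a = 20$ ($a = 5 \cdot 4 = 20$)
$s{\left(G \right)} = \frac{G^{2}}{3}$
$I{\left(n,T \right)} = \frac{-5 + n + 2 T}{\frac{400}{3} + n}$ ($I{\left(n,T \right)} = \frac{T - \left(5 - T - n\right)}{n + \frac{20^{2}}{3}} = \frac{T - \left(5 - T - n\right)}{n + \frac{1}{3} \cdot 400} = \frac{T + \left(-5 + T + n\right)}{n + \frac{400}{3}} = \frac{-5 + n + 2 T}{\frac{400}{3} + n}$)
$35225 I{\left(1,6 \right)} = 35225 \frac{3 \left(-5 + 1 + 2 \cdot 6\right)}{400 + 3 \cdot 1} = 35225 \frac{3 \left(-5 + 1 + 12\right)}{400 + 3} = 35225 \cdot 3 \cdot \frac{1}{403} \cdot 8 = 35225 \cdot \frac{24}{403} = \frac{845400}{403}$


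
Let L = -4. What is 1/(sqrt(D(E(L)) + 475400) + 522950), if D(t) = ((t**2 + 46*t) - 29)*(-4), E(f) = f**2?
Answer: 261475/136738115476 - sqrt(117887)/136738115476 ≈ 1.9097e-6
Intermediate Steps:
D(t) = 116 - 184*t - 4*t**2 (D(t) = (-29 + t**2 + 46*t)*(-4) = 116 - 184*t - 4*t**2)
1/(sqrt(D(E(L)) + 475400) + 522950) = 1/(sqrt((116 - 184*(-4)**2 - 4*((-4)**2)**2) + 475400) + 522950) = 1/(sqrt((116 - 184*16 - 4*16**2) + 475400) + 522950) = 1/(sqrt((116 - 2944 - 4*256) + 475400) + 522950) = 1/(sqrt((116 - 2944 - 1024) + 475400) + 522950) = 1/(sqrt(-3852 + 475400) + 522950) = 1/(sqrt(471548) + 522950) = 1/(2*sqrt(117887) + 522950) = 1/(522950 + 2*sqrt(117887))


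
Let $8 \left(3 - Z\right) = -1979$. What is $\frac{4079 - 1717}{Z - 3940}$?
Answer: $- \frac{18896}{29517} \approx -0.64017$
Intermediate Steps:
$Z = \frac{2003}{8}$ ($Z = 3 - - \frac{1979}{8} = 3 + \frac{1979}{8} = \frac{2003}{8} \approx 250.38$)
$\frac{4079 - 1717}{Z - 3940} = \frac{4079 - 1717}{\frac{2003}{8} - 3940} = \frac{2362}{- \frac{29517}{8}} = 2362 \left(- \frac{8}{29517}\right) = - \frac{18896}{29517}$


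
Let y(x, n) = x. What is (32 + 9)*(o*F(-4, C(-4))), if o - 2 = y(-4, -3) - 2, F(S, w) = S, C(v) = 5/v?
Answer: 656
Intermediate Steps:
o = -4 (o = 2 + (-4 - 2) = 2 - 6 = -4)
(32 + 9)*(o*F(-4, C(-4))) = (32 + 9)*(-4*(-4)) = 41*16 = 656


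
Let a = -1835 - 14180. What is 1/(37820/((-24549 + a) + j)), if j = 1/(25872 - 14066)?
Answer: -478898583/446502920 ≈ -1.0726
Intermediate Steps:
a = -16015
j = 1/11806 ≈ 8.4703e-5
1/(37820/((-24549 + a) + j)) = 1/(37820/((-24549 - 16015) + 1/11806)) = 1/(37820/(-40564 + 1/11806)) = 1/(37820/(-478898583/11806)) = 1/(37820*(-11806/478898583)) = 1/(-446502920/478898583) = -478898583/446502920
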